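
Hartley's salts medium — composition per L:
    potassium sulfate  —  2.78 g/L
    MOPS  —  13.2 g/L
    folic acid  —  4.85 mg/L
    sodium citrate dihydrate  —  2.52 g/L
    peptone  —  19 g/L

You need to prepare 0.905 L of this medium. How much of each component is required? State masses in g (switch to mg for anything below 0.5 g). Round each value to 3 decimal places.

Working volume: 0.905 L.
potassium sulfate: 2.78 g/L × 0.905 L = 2.516 g
MOPS: 13.2 g/L × 0.905 L = 11.946 g
folic acid: 4.85 mg/L × 0.905 L = 4.389 mg
sodium citrate dihydrate: 2.52 g/L × 0.905 L = 2.281 g
peptone: 19 g/L × 0.905 L = 17.195 g

potassium sulfate 2.516 g; MOPS 11.946 g; folic acid 4.389 mg; sodium citrate dihydrate 2.281 g; peptone 17.195 g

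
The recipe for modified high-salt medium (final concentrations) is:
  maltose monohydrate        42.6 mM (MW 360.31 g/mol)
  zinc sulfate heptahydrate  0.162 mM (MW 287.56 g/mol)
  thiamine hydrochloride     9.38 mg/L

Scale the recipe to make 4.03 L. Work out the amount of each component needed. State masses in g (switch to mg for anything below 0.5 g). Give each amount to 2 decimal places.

maltose monohydrate 61.86 g; zinc sulfate heptahydrate 187.74 mg; thiamine hydrochloride 37.80 mg

Scale factor relative to 1 L: 4.03.
maltose monohydrate: 42.6 mmol/L × 360.31 g/mol × 4.03 L ÷ 1000 = 61.86 g
zinc sulfate heptahydrate: 0.162 mmol/L × 287.56 mg/mmol × 4.03 L = 187.74 mg
thiamine hydrochloride: 9.38 mg/L × 4.03 L = 37.80 mg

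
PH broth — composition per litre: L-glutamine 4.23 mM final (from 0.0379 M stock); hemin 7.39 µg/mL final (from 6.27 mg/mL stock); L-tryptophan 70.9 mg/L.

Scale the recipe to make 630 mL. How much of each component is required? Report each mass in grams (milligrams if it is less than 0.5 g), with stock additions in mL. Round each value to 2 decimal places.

Scale factor relative to 1 L: 0.63.
L-glutamine: dilute stock: 4.23 mM × 630 mL ÷ 37.9 mM = 70.31 mL
hemin: dilute stock: 7.39 µg/mL × 630 mL ÷ 6270 µg/mL = 0.74 mL
L-tryptophan: 70.9 mg/L × 0.63 L = 44.67 mg

L-glutamine 70.31 mL; hemin 0.74 mL; L-tryptophan 44.67 mg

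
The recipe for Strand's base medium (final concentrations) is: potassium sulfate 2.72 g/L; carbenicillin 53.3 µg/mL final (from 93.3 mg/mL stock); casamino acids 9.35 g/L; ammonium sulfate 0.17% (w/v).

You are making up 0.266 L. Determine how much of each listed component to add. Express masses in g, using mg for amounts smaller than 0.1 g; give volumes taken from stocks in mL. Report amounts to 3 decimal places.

potassium sulfate 0.724 g; carbenicillin 0.152 mL; casamino acids 2.487 g; ammonium sulfate 0.452 g

Working volume: 0.266 L.
potassium sulfate: 2.72 g/L × 0.266 L = 0.724 g
carbenicillin: V = C2·V2/C1 = 53.3 µg/mL × 266 mL ÷ 93300 µg/mL = 0.152 mL
casamino acids: 9.35 g/L × 0.266 L = 2.487 g
ammonium sulfate: 0.17% w/v = 1.7 g/L → 1.7 × 0.266 L = 0.452 g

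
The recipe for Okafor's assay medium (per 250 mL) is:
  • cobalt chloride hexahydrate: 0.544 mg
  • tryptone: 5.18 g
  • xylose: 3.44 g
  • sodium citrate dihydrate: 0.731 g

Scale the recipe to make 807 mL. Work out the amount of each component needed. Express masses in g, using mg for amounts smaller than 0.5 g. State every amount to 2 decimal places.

cobalt chloride hexahydrate 1.76 mg; tryptone 16.72 g; xylose 11.10 g; sodium citrate dihydrate 2.36 g

Scale factor = 807 mL / 250 mL = 3.228.
cobalt chloride hexahydrate: 0.544 mg × (807 mL / 250 mL) = 1.76 mg
tryptone: 5.18 g × (807 mL / 250 mL) = 16.72 g
xylose: 3.44 g × (807 mL / 250 mL) = 11.10 g
sodium citrate dihydrate: 0.731 g × (807 mL / 250 mL) = 2.36 g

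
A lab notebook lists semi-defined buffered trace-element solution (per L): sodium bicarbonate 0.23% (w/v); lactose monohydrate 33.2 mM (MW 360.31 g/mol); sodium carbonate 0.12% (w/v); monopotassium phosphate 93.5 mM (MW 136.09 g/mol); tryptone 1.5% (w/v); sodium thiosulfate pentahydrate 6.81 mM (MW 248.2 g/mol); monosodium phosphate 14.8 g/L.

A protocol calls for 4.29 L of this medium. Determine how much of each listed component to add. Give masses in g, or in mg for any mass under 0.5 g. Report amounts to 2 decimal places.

sodium bicarbonate 9.87 g; lactose monohydrate 51.32 g; sodium carbonate 5.15 g; monopotassium phosphate 54.59 g; tryptone 64.35 g; sodium thiosulfate pentahydrate 7.25 g; monosodium phosphate 63.49 g

Working volume: 4.29 L.
sodium bicarbonate: 0.23 g per 100 mL × 4290 mL ÷ 100 = 9.87 g
lactose monohydrate: 33.2 mmol/L × 360.31 g/mol × 4.29 L ÷ 1000 = 51.32 g
sodium carbonate: 0.12 g per 100 mL × 4290 mL ÷ 100 = 5.15 g
monopotassium phosphate: 93.5 mmol/L × 136.09 g/mol × 4.29 L ÷ 1000 = 54.59 g
tryptone: 1.5 g per 100 mL × 4290 mL ÷ 100 = 64.35 g
sodium thiosulfate pentahydrate: 6.81 mmol/L × 248.2 g/mol × 4.29 L ÷ 1000 = 7.25 g
monosodium phosphate: 14.8 g/L × 4.29 L = 63.49 g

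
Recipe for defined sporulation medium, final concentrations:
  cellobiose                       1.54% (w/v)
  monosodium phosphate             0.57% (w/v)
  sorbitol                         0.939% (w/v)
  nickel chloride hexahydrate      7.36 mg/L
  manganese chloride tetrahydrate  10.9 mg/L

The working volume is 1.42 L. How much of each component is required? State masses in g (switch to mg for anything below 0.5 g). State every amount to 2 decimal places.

Working volume: 1.42 L.
cellobiose: 1.54 g per 100 mL × 1420 mL ÷ 100 = 21.87 g
monosodium phosphate: 0.57 g per 100 mL × 1420 mL ÷ 100 = 8.09 g
sorbitol: 0.939% w/v = 9.39 g/L → 9.39 × 1.42 L = 13.33 g
nickel chloride hexahydrate: 7.36 mg/L × 1.42 L = 10.45 mg
manganese chloride tetrahydrate: 10.9 mg/L × 1.42 L = 15.48 mg

cellobiose 21.87 g; monosodium phosphate 8.09 g; sorbitol 13.33 g; nickel chloride hexahydrate 10.45 mg; manganese chloride tetrahydrate 15.48 mg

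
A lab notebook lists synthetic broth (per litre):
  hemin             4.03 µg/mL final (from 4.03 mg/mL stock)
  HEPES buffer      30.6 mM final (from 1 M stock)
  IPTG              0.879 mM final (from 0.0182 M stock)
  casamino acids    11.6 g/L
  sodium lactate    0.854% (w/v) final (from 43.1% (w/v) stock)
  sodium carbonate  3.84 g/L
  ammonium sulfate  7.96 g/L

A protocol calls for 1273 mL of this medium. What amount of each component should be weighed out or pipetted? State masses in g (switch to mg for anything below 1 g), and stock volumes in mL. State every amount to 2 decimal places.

hemin 1.27 mL; HEPES buffer 38.95 mL; IPTG 61.48 mL; casamino acids 14.77 g; sodium lactate 25.22 mL; sodium carbonate 4.89 g; ammonium sulfate 10.13 g

Working volume: 1273 mL = 1.273 L.
hemin: C1V1 = C2V2 → 4.03 µg/mL × 1273 mL ÷ 4030 µg/mL = 1.27 mL
HEPES buffer: V = C2·V2/C1 = 30.6 mM × 1273 mL ÷ 1000 mM = 38.95 mL
IPTG: C1V1 = C2V2 → 0.879 mM × 1273 mL ÷ 18.2 mM = 61.48 mL
casamino acids: 11.6 g/L × 1.273 L = 14.77 g
sodium lactate: V = C2·V2/C1 = 0.854% ÷ 43.1% × 1273 mL = 25.22 mL
sodium carbonate: 3.84 g/L × 1.273 L = 4.89 g
ammonium sulfate: 7.96 g/L × 1.273 L = 10.13 g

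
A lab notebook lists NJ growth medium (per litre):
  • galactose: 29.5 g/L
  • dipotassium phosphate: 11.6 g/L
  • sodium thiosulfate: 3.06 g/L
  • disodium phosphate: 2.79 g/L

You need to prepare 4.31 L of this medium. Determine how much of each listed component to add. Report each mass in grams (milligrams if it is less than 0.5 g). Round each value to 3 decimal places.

galactose 127.145 g; dipotassium phosphate 49.996 g; sodium thiosulfate 13.189 g; disodium phosphate 12.025 g

Working volume: 4.31 L.
galactose: 29.5 g/L × 4.31 L = 127.145 g
dipotassium phosphate: 11.6 g/L × 4.31 L = 49.996 g
sodium thiosulfate: 3.06 g/L × 4.31 L = 13.189 g
disodium phosphate: 2.79 g/L × 4.31 L = 12.025 g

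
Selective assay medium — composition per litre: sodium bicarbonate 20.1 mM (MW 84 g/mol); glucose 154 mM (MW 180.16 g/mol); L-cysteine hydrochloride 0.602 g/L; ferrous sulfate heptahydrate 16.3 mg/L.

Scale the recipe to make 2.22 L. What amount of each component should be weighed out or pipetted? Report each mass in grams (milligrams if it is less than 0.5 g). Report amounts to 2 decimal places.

Scale factor relative to 1 L: 2.22.
sodium bicarbonate: 20.1 mmol/L × 84 g/mol × 2.22 L ÷ 1000 = 3.75 g
glucose: 154 mmol/L × 180.16 g/mol × 2.22 L ÷ 1000 = 61.59 g
L-cysteine hydrochloride: 0.602 g/L × 2.22 L = 1.34 g
ferrous sulfate heptahydrate: 16.3 mg/L × 2.22 L = 36.19 mg

sodium bicarbonate 3.75 g; glucose 61.59 g; L-cysteine hydrochloride 1.34 g; ferrous sulfate heptahydrate 36.19 mg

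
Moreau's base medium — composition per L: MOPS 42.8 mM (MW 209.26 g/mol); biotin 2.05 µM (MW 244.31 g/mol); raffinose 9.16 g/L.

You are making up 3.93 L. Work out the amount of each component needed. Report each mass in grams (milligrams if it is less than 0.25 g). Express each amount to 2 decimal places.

MOPS 35.20 g; biotin 1.97 mg; raffinose 36.00 g

Scale factor relative to 1 L: 3.93.
MOPS: 42.8 mmol/L × 209.26 g/mol × 3.93 L ÷ 1000 = 35.20 g
biotin: 2.05 µmol/L × 244.31 g/mol × 3.93 L ÷ 1000 = 1.97 mg
raffinose: 9.16 g/L × 3.93 L = 36.00 g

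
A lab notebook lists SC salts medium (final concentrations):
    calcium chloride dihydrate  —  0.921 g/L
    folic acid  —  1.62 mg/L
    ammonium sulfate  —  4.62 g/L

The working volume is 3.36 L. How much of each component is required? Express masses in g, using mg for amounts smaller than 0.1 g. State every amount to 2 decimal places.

Working volume: 3.36 L.
calcium chloride dihydrate: 0.921 g/L × 3.36 L = 3.09 g
folic acid: 1.62 mg/L × 3.36 L = 5.44 mg
ammonium sulfate: 4.62 g/L × 3.36 L = 15.52 g

calcium chloride dihydrate 3.09 g; folic acid 5.44 mg; ammonium sulfate 15.52 g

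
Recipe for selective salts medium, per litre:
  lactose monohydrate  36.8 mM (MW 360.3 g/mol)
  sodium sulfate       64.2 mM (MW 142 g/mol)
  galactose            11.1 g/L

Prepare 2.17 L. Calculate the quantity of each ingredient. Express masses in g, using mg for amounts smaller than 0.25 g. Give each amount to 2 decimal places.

lactose monohydrate 28.77 g; sodium sulfate 19.78 g; galactose 24.09 g

Scale factor relative to 1 L: 2.17.
lactose monohydrate: 36.8 mmol/L × 360.3 g/mol × 2.17 L ÷ 1000 = 28.77 g
sodium sulfate: 64.2 mmol/L × 142 g/mol × 2.17 L ÷ 1000 = 19.78 g
galactose: 11.1 g/L × 2.17 L = 24.09 g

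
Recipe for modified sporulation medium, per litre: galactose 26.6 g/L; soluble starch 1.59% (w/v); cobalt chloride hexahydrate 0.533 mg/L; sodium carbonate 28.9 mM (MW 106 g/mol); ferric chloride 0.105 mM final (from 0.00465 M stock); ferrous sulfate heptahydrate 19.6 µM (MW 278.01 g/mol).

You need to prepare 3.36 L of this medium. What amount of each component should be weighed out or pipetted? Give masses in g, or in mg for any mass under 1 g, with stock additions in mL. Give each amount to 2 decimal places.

Working volume: 3.36 L.
galactose: 26.6 g/L × 3.36 L = 89.38 g
soluble starch: 1.59% w/v = 15.9 g/L → 15.9 × 3.36 L = 53.42 g
cobalt chloride hexahydrate: 0.533 mg/L × 3.36 L = 1.79 mg
sodium carbonate: 28.9 mmol/L × 106 g/mol × 3.36 L ÷ 1000 = 10.29 g
ferric chloride: C1V1 = C2V2 → 0.105 mM × 3360 mL ÷ 4.65 mM = 75.87 mL
ferrous sulfate heptahydrate: 19.6 µmol/L × 278.01 g/mol × 3.36 L ÷ 1000 = 18.31 mg

galactose 89.38 g; soluble starch 53.42 g; cobalt chloride hexahydrate 1.79 mg; sodium carbonate 10.29 g; ferric chloride 75.87 mL; ferrous sulfate heptahydrate 18.31 mg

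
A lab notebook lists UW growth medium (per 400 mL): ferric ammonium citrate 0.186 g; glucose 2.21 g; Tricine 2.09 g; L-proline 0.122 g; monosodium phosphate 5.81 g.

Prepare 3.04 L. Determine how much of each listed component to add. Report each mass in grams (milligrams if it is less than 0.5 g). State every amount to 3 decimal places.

ferric ammonium citrate 1.414 g; glucose 16.796 g; Tricine 15.884 g; L-proline 0.927 g; monosodium phosphate 44.156 g

Ratio of target to recipe volume: 3040 / 400 = 7.6.
ferric ammonium citrate: 0.186 g × (3040 mL / 400 mL) = 1.414 g
glucose: 2.21 g × (3040 mL / 400 mL) = 16.796 g
Tricine: 2.09 g × (3040 mL / 400 mL) = 15.884 g
L-proline: 0.122 g × (3040 mL / 400 mL) = 0.927 g
monosodium phosphate: 5.81 g × (3040 mL / 400 mL) = 44.156 g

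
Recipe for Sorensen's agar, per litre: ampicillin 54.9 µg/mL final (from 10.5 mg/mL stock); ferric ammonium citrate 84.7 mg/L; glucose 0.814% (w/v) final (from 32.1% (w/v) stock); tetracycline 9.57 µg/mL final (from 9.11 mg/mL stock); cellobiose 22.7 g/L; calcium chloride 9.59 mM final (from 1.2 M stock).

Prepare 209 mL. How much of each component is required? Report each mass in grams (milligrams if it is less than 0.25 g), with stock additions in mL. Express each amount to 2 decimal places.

Working volume: 209 mL = 0.209 L.
ampicillin: V = C2·V2/C1 = 54.9 µg/mL × 209 mL ÷ 10500 µg/mL = 1.09 mL
ferric ammonium citrate: 84.7 mg/L × 0.209 L = 17.70 mg
glucose: dilute stock: 0.814% ÷ 32.1% × 209 mL = 5.30 mL
tetracycline: C1V1 = C2V2 → 9.57 µg/mL × 209 mL ÷ 9110 µg/mL = 0.22 mL
cellobiose: 22.7 g/L × 0.209 L = 4.74 g
calcium chloride: V = C2·V2/C1 = 9.59 mM × 209 mL ÷ 1200 mM = 1.67 mL

ampicillin 1.09 mL; ferric ammonium citrate 17.70 mg; glucose 5.30 mL; tetracycline 0.22 mL; cellobiose 4.74 g; calcium chloride 1.67 mL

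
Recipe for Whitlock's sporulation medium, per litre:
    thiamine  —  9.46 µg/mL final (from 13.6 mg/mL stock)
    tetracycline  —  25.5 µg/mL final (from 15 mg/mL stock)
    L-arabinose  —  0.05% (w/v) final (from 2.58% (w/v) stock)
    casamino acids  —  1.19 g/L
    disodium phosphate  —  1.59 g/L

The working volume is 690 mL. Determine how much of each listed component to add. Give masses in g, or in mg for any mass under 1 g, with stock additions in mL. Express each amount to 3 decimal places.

thiamine 0.480 mL; tetracycline 1.173 mL; L-arabinose 13.372 mL; casamino acids 821.100 mg; disodium phosphate 1.097 g

Working volume: 690 mL = 0.69 L.
thiamine: V = C2·V2/C1 = 9.46 µg/mL × 690 mL ÷ 13600 µg/mL = 0.480 mL
tetracycline: dilute stock: 25.5 µg/mL × 690 mL ÷ 15000 µg/mL = 1.173 mL
L-arabinose: V = C2·V2/C1 = 0.05% ÷ 2.58% × 690 mL = 13.372 mL
casamino acids: 1.19 g/L × 0.69 L = 0.8211 g = 821.100 mg
disodium phosphate: 1.59 g/L × 0.69 L = 1.097 g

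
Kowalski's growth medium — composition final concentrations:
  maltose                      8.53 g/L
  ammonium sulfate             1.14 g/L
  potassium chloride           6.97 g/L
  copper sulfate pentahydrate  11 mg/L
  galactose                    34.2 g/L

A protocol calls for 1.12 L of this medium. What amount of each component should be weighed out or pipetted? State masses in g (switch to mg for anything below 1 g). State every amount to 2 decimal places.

Working volume: 1.12 L.
maltose: 8.53 g/L × 1.12 L = 9.55 g
ammonium sulfate: 1.14 g/L × 1.12 L = 1.28 g
potassium chloride: 6.97 g/L × 1.12 L = 7.81 g
copper sulfate pentahydrate: 11 mg/L × 1.12 L = 12.32 mg
galactose: 34.2 g/L × 1.12 L = 38.30 g

maltose 9.55 g; ammonium sulfate 1.28 g; potassium chloride 7.81 g; copper sulfate pentahydrate 12.32 mg; galactose 38.30 g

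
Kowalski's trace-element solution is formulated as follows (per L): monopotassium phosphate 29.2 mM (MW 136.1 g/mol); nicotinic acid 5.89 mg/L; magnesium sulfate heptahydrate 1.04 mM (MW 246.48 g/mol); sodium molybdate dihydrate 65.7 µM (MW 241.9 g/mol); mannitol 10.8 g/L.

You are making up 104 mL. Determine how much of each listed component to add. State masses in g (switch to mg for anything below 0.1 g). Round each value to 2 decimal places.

monopotassium phosphate 0.41 g; nicotinic acid 0.61 mg; magnesium sulfate heptahydrate 26.66 mg; sodium molybdate dihydrate 1.65 mg; mannitol 1.12 g

Working volume: 104 mL = 0.104 L.
monopotassium phosphate: 29.2 mmol/L × 136.1 g/mol × 0.104 L ÷ 1000 = 0.41 g
nicotinic acid: 5.89 mg/L × 0.104 L = 0.61 mg
magnesium sulfate heptahydrate: 1.04 mmol/L × 246.48 mg/mmol × 0.104 L = 26.66 mg
sodium molybdate dihydrate: 65.7 µmol/L × 241.9 g/mol × 0.104 L ÷ 1000 = 1.65 mg
mannitol: 10.8 g/L × 0.104 L = 1.12 g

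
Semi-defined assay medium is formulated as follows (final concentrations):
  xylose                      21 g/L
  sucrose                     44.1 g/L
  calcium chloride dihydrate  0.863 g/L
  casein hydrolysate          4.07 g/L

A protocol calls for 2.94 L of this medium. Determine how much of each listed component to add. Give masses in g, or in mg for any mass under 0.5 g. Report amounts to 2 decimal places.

xylose 61.74 g; sucrose 129.65 g; calcium chloride dihydrate 2.54 g; casein hydrolysate 11.97 g

Scale factor relative to 1 L: 2.94.
xylose: 21 g/L × 2.94 L = 61.74 g
sucrose: 44.1 g/L × 2.94 L = 129.65 g
calcium chloride dihydrate: 0.863 g/L × 2.94 L = 2.54 g
casein hydrolysate: 4.07 g/L × 2.94 L = 11.97 g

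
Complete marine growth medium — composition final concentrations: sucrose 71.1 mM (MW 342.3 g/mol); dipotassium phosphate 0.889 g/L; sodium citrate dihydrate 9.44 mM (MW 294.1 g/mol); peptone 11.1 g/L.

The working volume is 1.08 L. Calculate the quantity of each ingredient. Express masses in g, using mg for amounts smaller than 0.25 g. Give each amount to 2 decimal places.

Working volume: 1.08 L.
sucrose: 71.1 mmol/L × 342.3 g/mol × 1.08 L ÷ 1000 = 26.28 g
dipotassium phosphate: 0.889 g/L × 1.08 L = 0.96 g
sodium citrate dihydrate: 9.44 mmol/L × 294.1 g/mol × 1.08 L ÷ 1000 = 3.00 g
peptone: 11.1 g/L × 1.08 L = 11.99 g

sucrose 26.28 g; dipotassium phosphate 0.96 g; sodium citrate dihydrate 3.00 g; peptone 11.99 g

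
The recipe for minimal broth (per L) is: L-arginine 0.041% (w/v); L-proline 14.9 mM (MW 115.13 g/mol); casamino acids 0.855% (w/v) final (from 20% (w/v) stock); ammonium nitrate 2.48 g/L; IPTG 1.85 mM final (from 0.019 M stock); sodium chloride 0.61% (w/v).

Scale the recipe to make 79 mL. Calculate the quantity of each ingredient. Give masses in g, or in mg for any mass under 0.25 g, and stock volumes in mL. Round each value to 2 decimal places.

L-arginine 32.39 mg; L-proline 135.52 mg; casamino acids 3.38 mL; ammonium nitrate 195.92 mg; IPTG 7.69 mL; sodium chloride 0.48 g

Scale factor relative to 1 L: 0.079.
L-arginine: 0.041 g per 100 mL × 79 mL ÷ 100 = 0.03239 g = 32.39 mg
L-proline: 14.9 mmol/L × 115.13 mg/mmol × 0.079 L = 135.52 mg
casamino acids: dilute stock: 0.855% ÷ 20% × 79 mL = 3.38 mL
ammonium nitrate: 2.48 g/L × 0.079 L = 0.19592 g = 195.92 mg
IPTG: C1V1 = C2V2 → 1.85 mM × 79 mL ÷ 19 mM = 7.69 mL
sodium chloride: 0.61% w/v = 6.1 g/L → 6.1 × 0.079 L = 0.48 g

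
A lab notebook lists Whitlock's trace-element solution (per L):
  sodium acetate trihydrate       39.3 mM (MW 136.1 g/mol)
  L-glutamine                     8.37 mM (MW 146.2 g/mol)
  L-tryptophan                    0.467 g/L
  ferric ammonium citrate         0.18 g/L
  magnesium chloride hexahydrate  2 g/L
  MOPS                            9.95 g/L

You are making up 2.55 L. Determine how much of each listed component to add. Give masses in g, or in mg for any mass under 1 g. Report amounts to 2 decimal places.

sodium acetate trihydrate 13.64 g; L-glutamine 3.12 g; L-tryptophan 1.19 g; ferric ammonium citrate 459.00 mg; magnesium chloride hexahydrate 5.10 g; MOPS 25.37 g

Working volume: 2.55 L.
sodium acetate trihydrate: 39.3 mmol/L × 136.1 g/mol × 2.55 L ÷ 1000 = 13.64 g
L-glutamine: 8.37 mmol/L × 146.2 g/mol × 2.55 L ÷ 1000 = 3.12 g
L-tryptophan: 0.467 g/L × 2.55 L = 1.19 g
ferric ammonium citrate: 0.18 g/L × 2.55 L = 0.459 g = 459.00 mg
magnesium chloride hexahydrate: 2 g/L × 2.55 L = 5.10 g
MOPS: 9.95 g/L × 2.55 L = 25.37 g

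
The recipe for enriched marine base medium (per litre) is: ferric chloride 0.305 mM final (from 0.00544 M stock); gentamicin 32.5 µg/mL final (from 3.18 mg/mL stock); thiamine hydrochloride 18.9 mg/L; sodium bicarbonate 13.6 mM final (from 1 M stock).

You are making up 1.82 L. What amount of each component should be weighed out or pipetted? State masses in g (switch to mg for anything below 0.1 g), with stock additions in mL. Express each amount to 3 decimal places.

Scale factor relative to 1 L: 1.82.
ferric chloride: dilute stock: 0.305 mM × 1820 mL ÷ 5.44 mM = 102.040 mL
gentamicin: C1V1 = C2V2 → 32.5 µg/mL × 1820 mL ÷ 3180 µg/mL = 18.601 mL
thiamine hydrochloride: 18.9 mg/L × 1.82 L = 34.398 mg
sodium bicarbonate: C1V1 = C2V2 → 13.6 mM × 1820 mL ÷ 1000 mM = 24.752 mL

ferric chloride 102.040 mL; gentamicin 18.601 mL; thiamine hydrochloride 34.398 mg; sodium bicarbonate 24.752 mL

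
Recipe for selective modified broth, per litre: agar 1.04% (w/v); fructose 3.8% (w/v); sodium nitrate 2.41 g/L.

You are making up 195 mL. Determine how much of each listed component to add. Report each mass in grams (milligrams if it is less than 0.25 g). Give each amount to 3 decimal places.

agar 2.028 g; fructose 7.410 g; sodium nitrate 0.470 g

Scale factor relative to 1 L: 0.195.
agar: 1.04% w/v = 10.4 g/L → 10.4 × 0.195 L = 2.028 g
fructose: 3.8 g per 100 mL × 195 mL ÷ 100 = 7.410 g
sodium nitrate: 2.41 g/L × 0.195 L = 0.470 g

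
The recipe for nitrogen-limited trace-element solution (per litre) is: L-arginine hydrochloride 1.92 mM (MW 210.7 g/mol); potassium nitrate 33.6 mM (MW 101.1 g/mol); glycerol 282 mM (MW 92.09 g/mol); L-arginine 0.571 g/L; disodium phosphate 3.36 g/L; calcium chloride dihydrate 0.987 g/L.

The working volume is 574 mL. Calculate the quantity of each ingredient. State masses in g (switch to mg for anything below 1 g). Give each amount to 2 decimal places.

Scale factor relative to 1 L: 0.574.
L-arginine hydrochloride: 1.92 mmol/L × 210.7 mg/mmol × 0.574 L = 232.21 mg
potassium nitrate: 33.6 mmol/L × 101.1 g/mol × 0.574 L ÷ 1000 = 1.95 g
glycerol: 282 mmol/L × 92.09 g/mol × 0.574 L ÷ 1000 = 14.91 g
L-arginine: 0.571 g/L × 0.574 L = 0.327754 g = 327.75 mg
disodium phosphate: 3.36 g/L × 0.574 L = 1.93 g
calcium chloride dihydrate: 0.987 g/L × 0.574 L = 0.566538 g = 566.54 mg

L-arginine hydrochloride 232.21 mg; potassium nitrate 1.95 g; glycerol 14.91 g; L-arginine 327.75 mg; disodium phosphate 1.93 g; calcium chloride dihydrate 566.54 mg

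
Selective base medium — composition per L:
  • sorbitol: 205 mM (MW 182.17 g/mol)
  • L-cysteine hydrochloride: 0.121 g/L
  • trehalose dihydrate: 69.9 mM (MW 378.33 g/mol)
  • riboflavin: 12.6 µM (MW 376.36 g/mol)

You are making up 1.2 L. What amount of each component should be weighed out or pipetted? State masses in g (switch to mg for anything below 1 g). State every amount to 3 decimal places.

Scale factor relative to 1 L: 1.2.
sorbitol: 205 mmol/L × 182.17 g/mol × 1.2 L ÷ 1000 = 44.814 g
L-cysteine hydrochloride: 0.121 g/L × 1.2 L = 0.1452 g = 145.200 mg
trehalose dihydrate: 69.9 mmol/L × 378.33 g/mol × 1.2 L ÷ 1000 = 31.734 g
riboflavin: 12.6 µmol/L × 376.36 g/mol × 1.2 L ÷ 1000 = 5.691 mg

sorbitol 44.814 g; L-cysteine hydrochloride 145.200 mg; trehalose dihydrate 31.734 g; riboflavin 5.691 mg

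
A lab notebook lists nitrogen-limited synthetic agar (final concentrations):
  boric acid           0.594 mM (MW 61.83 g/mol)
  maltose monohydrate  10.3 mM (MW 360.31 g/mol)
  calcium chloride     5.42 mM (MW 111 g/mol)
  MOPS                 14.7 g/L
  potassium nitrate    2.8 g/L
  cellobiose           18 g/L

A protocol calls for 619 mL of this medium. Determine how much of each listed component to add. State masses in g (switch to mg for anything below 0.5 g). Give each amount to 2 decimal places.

Scale factor relative to 1 L: 0.619.
boric acid: 0.594 mmol/L × 61.83 mg/mmol × 0.619 L = 22.73 mg
maltose monohydrate: 10.3 mmol/L × 360.31 g/mol × 0.619 L ÷ 1000 = 2.30 g
calcium chloride: 5.42 mmol/L × 111 mg/mmol × 0.619 L = 372.40 mg
MOPS: 14.7 g/L × 0.619 L = 9.10 g
potassium nitrate: 2.8 g/L × 0.619 L = 1.73 g
cellobiose: 18 g/L × 0.619 L = 11.14 g

boric acid 22.73 mg; maltose monohydrate 2.30 g; calcium chloride 372.40 mg; MOPS 9.10 g; potassium nitrate 1.73 g; cellobiose 11.14 g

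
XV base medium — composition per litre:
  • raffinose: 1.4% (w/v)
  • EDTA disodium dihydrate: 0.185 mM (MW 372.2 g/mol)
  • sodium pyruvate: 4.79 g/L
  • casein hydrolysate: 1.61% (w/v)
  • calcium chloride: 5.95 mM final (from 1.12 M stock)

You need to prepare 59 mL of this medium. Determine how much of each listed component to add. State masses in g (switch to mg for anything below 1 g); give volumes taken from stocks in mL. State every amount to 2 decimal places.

Working volume: 59 mL = 0.059 L.
raffinose: 1.4 g per 100 mL × 59 mL ÷ 100 = 0.826 g = 826.00 mg
EDTA disodium dihydrate: 0.185 mmol/L × 372.2 mg/mmol × 0.059 L = 4.06 mg
sodium pyruvate: 4.79 g/L × 0.059 L = 0.28261 g = 282.61 mg
casein hydrolysate: 1.61 g per 100 mL × 59 mL ÷ 100 = 0.9499 g = 949.90 mg
calcium chloride: V = C2·V2/C1 = 5.95 mM × 59 mL ÷ 1120 mM = 0.31 mL

raffinose 826.00 mg; EDTA disodium dihydrate 4.06 mg; sodium pyruvate 282.61 mg; casein hydrolysate 949.90 mg; calcium chloride 0.31 mL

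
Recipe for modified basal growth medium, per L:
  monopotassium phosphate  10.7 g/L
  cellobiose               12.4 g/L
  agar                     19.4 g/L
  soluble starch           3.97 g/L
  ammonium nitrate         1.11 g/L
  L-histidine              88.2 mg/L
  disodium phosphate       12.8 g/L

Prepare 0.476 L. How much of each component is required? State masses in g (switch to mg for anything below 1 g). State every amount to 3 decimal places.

monopotassium phosphate 5.093 g; cellobiose 5.902 g; agar 9.234 g; soluble starch 1.890 g; ammonium nitrate 528.360 mg; L-histidine 41.983 mg; disodium phosphate 6.093 g

Working volume: 0.476 L.
monopotassium phosphate: 10.7 g/L × 0.476 L = 5.093 g
cellobiose: 12.4 g/L × 0.476 L = 5.902 g
agar: 19.4 g/L × 0.476 L = 9.234 g
soluble starch: 3.97 g/L × 0.476 L = 1.890 g
ammonium nitrate: 1.11 g/L × 0.476 L = 0.52836 g = 528.360 mg
L-histidine: 88.2 mg/L × 0.476 L = 41.983 mg
disodium phosphate: 12.8 g/L × 0.476 L = 6.093 g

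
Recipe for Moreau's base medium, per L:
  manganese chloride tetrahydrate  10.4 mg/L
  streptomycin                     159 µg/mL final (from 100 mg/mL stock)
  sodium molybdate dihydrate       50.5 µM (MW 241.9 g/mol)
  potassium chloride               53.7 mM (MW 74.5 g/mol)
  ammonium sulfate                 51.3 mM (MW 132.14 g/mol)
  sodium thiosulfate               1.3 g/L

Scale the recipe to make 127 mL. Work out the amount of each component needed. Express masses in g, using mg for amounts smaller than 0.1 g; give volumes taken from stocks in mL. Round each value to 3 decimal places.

manganese chloride tetrahydrate 1.321 mg; streptomycin 0.202 mL; sodium molybdate dihydrate 1.551 mg; potassium chloride 0.508 g; ammonium sulfate 0.861 g; sodium thiosulfate 0.165 g

Scale factor relative to 1 L: 0.127.
manganese chloride tetrahydrate: 10.4 mg/L × 0.127 L = 1.321 mg
streptomycin: dilute stock: 159 µg/mL × 127 mL ÷ 100000 µg/mL = 0.202 mL
sodium molybdate dihydrate: 50.5 µmol/L × 241.9 g/mol × 0.127 L ÷ 1000 = 1.551 mg
potassium chloride: 53.7 mmol/L × 74.5 g/mol × 0.127 L ÷ 1000 = 0.508 g
ammonium sulfate: 51.3 mmol/L × 132.14 g/mol × 0.127 L ÷ 1000 = 0.861 g
sodium thiosulfate: 1.3 g/L × 0.127 L = 0.165 g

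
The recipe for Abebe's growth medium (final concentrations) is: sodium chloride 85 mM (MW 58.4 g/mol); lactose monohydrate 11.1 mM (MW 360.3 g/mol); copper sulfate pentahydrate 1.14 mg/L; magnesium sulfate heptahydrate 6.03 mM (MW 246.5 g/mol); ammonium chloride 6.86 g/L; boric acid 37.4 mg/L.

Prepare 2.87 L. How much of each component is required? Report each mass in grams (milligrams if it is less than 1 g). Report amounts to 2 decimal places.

sodium chloride 14.25 g; lactose monohydrate 11.48 g; copper sulfate pentahydrate 3.27 mg; magnesium sulfate heptahydrate 4.27 g; ammonium chloride 19.69 g; boric acid 107.34 mg

Scale factor relative to 1 L: 2.87.
sodium chloride: 85 mmol/L × 58.4 g/mol × 2.87 L ÷ 1000 = 14.25 g
lactose monohydrate: 11.1 mmol/L × 360.3 g/mol × 2.87 L ÷ 1000 = 11.48 g
copper sulfate pentahydrate: 1.14 mg/L × 2.87 L = 3.27 mg
magnesium sulfate heptahydrate: 6.03 mmol/L × 246.5 g/mol × 2.87 L ÷ 1000 = 4.27 g
ammonium chloride: 6.86 g/L × 2.87 L = 19.69 g
boric acid: 37.4 mg/L × 2.87 L = 107.34 mg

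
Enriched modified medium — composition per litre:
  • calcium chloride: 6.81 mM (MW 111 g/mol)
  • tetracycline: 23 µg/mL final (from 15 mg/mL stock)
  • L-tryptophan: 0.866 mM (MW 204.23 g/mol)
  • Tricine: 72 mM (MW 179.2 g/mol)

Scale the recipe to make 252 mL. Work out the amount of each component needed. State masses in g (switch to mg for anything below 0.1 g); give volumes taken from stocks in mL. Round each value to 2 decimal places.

Working volume: 252 mL = 0.252 L.
calcium chloride: 6.81 mmol/L × 111 g/mol × 0.252 L ÷ 1000 = 0.19 g
tetracycline: V = C2·V2/C1 = 23 µg/mL × 252 mL ÷ 15000 µg/mL = 0.39 mL
L-tryptophan: 0.866 mmol/L × 204.23 mg/mmol × 0.252 L = 44.57 mg
Tricine: 72 mmol/L × 179.2 g/mol × 0.252 L ÷ 1000 = 3.25 g

calcium chloride 0.19 g; tetracycline 0.39 mL; L-tryptophan 44.57 mg; Tricine 3.25 g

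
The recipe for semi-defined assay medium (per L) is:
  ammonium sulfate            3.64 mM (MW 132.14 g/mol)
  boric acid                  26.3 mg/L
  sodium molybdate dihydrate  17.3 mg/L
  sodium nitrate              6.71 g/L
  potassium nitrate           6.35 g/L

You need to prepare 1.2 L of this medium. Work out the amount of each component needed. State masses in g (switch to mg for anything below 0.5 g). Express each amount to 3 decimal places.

ammonium sulfate 0.577 g; boric acid 31.560 mg; sodium molybdate dihydrate 20.760 mg; sodium nitrate 8.052 g; potassium nitrate 7.620 g

Scale factor relative to 1 L: 1.2.
ammonium sulfate: 3.64 mmol/L × 132.14 g/mol × 1.2 L ÷ 1000 = 0.577 g
boric acid: 26.3 mg/L × 1.2 L = 31.560 mg
sodium molybdate dihydrate: 17.3 mg/L × 1.2 L = 20.760 mg
sodium nitrate: 6.71 g/L × 1.2 L = 8.052 g
potassium nitrate: 6.35 g/L × 1.2 L = 7.620 g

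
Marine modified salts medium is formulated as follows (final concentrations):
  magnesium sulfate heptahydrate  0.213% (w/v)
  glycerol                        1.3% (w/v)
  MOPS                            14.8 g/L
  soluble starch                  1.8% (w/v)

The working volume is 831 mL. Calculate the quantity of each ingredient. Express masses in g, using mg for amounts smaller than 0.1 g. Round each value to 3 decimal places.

magnesium sulfate heptahydrate 1.770 g; glycerol 10.803 g; MOPS 12.299 g; soluble starch 14.958 g

Target volume = 831 mL = 0.831 L.
magnesium sulfate heptahydrate: 0.213 g per 100 mL × 831 mL ÷ 100 = 1.770 g
glycerol: 1.3 g per 100 mL × 831 mL ÷ 100 = 10.803 g
MOPS: 14.8 g/L × 0.831 L = 12.299 g
soluble starch: 1.8 g per 100 mL × 831 mL ÷ 100 = 14.958 g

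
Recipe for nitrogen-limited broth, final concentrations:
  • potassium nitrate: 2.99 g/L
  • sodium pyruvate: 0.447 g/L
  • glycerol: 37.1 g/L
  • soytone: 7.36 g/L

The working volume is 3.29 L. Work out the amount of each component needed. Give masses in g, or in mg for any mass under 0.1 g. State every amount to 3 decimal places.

Scale factor relative to 1 L: 3.29.
potassium nitrate: 2.99 g/L × 3.29 L = 9.837 g
sodium pyruvate: 0.447 g/L × 3.29 L = 1.471 g
glycerol: 37.1 g/L × 3.29 L = 122.059 g
soytone: 7.36 g/L × 3.29 L = 24.214 g

potassium nitrate 9.837 g; sodium pyruvate 1.471 g; glycerol 122.059 g; soytone 24.214 g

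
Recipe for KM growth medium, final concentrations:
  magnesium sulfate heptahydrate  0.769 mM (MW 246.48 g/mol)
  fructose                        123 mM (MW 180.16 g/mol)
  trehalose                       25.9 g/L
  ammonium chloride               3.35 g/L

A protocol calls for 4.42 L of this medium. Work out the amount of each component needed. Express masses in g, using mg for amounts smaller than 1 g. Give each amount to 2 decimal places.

Scale factor relative to 1 L: 4.42.
magnesium sulfate heptahydrate: 0.769 mmol/L × 246.48 mg/mmol × 4.42 L = 837.78 mg
fructose: 123 mmol/L × 180.16 g/mol × 4.42 L ÷ 1000 = 97.95 g
trehalose: 25.9 g/L × 4.42 L = 114.48 g
ammonium chloride: 3.35 g/L × 4.42 L = 14.81 g

magnesium sulfate heptahydrate 837.78 mg; fructose 97.95 g; trehalose 114.48 g; ammonium chloride 14.81 g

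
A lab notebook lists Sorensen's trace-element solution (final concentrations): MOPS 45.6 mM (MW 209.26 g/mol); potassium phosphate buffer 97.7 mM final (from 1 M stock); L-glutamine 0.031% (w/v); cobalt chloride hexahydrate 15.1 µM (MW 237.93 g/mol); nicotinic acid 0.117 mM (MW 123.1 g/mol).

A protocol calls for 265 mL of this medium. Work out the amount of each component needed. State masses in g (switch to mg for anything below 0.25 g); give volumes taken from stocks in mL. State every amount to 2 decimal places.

Working volume: 265 mL = 0.265 L.
MOPS: 45.6 mmol/L × 209.26 g/mol × 0.265 L ÷ 1000 = 2.53 g
potassium phosphate buffer: dilute stock: 97.7 mM × 265 mL ÷ 1000 mM = 25.89 mL
L-glutamine: 0.031 g per 100 mL × 265 mL ÷ 100 = 0.08215 g = 82.15 mg
cobalt chloride hexahydrate: 15.1 µmol/L × 237.93 g/mol × 0.265 L ÷ 1000 = 0.95 mg
nicotinic acid: 0.117 mmol/L × 123.1 mg/mmol × 0.265 L = 3.82 mg

MOPS 2.53 g; potassium phosphate buffer 25.89 mL; L-glutamine 82.15 mg; cobalt chloride hexahydrate 0.95 mg; nicotinic acid 3.82 mg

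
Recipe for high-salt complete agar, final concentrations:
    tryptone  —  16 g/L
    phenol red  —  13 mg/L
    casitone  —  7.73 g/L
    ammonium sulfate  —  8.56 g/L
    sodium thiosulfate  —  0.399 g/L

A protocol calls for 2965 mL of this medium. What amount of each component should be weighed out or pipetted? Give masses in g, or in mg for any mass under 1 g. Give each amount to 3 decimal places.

tryptone 47.440 g; phenol red 38.545 mg; casitone 22.919 g; ammonium sulfate 25.380 g; sodium thiosulfate 1.183 g

Working volume: 2965 mL = 2.965 L.
tryptone: 16 g/L × 2.965 L = 47.440 g
phenol red: 13 mg/L × 2.965 L = 38.545 mg
casitone: 7.73 g/L × 2.965 L = 22.919 g
ammonium sulfate: 8.56 g/L × 2.965 L = 25.380 g
sodium thiosulfate: 0.399 g/L × 2.965 L = 1.183 g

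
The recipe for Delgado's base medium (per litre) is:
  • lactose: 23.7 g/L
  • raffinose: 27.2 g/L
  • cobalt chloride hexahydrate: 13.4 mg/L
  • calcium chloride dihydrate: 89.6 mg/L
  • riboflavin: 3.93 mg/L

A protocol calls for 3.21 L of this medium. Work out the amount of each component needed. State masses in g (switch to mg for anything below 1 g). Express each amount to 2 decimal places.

Scale factor relative to 1 L: 3.21.
lactose: 23.7 g/L × 3.21 L = 76.08 g
raffinose: 27.2 g/L × 3.21 L = 87.31 g
cobalt chloride hexahydrate: 13.4 mg/L × 3.21 L = 43.01 mg
calcium chloride dihydrate: 89.6 mg/L × 3.21 L = 287.62 mg
riboflavin: 3.93 mg/L × 3.21 L = 12.62 mg

lactose 76.08 g; raffinose 87.31 g; cobalt chloride hexahydrate 43.01 mg; calcium chloride dihydrate 287.62 mg; riboflavin 12.62 mg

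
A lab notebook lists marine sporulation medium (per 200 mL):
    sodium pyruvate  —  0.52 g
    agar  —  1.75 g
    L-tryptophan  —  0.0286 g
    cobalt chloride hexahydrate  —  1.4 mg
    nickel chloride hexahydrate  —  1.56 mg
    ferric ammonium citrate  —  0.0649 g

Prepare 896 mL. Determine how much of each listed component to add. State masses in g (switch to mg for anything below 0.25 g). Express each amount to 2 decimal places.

Scale factor = 896 mL / 200 mL = 4.48.
sodium pyruvate: 0.52 g × (896 mL / 200 mL) = 2.33 g
agar: 1.75 g × (896 mL / 200 mL) = 7.84 g
L-tryptophan: 0.0286 g × (896 mL / 200 mL) = 0.128128 g = 128.13 mg
cobalt chloride hexahydrate: 1.4 mg × (896 mL / 200 mL) = 6.27 mg
nickel chloride hexahydrate: 1.56 mg × (896 mL / 200 mL) = 6.99 mg
ferric ammonium citrate: 0.0649 g × (896 mL / 200 mL) = 0.29 g

sodium pyruvate 2.33 g; agar 7.84 g; L-tryptophan 128.13 mg; cobalt chloride hexahydrate 6.27 mg; nickel chloride hexahydrate 6.99 mg; ferric ammonium citrate 0.29 g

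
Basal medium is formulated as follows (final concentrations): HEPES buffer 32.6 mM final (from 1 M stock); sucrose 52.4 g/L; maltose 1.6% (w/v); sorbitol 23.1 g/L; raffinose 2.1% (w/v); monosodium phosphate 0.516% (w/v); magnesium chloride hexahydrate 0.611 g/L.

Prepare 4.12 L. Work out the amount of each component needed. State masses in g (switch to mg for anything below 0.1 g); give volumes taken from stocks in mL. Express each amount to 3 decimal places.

HEPES buffer 134.312 mL; sucrose 215.888 g; maltose 65.920 g; sorbitol 95.172 g; raffinose 86.520 g; monosodium phosphate 21.259 g; magnesium chloride hexahydrate 2.517 g

Scale factor relative to 1 L: 4.12.
HEPES buffer: V = C2·V2/C1 = 32.6 mM × 4120 mL ÷ 1000 mM = 134.312 mL
sucrose: 52.4 g/L × 4.12 L = 215.888 g
maltose: 1.6% w/v = 16 g/L → 16 × 4.12 L = 65.920 g
sorbitol: 23.1 g/L × 4.12 L = 95.172 g
raffinose: 2.1 g per 100 mL × 4120 mL ÷ 100 = 86.520 g
monosodium phosphate: 0.516 g per 100 mL × 4120 mL ÷ 100 = 21.259 g
magnesium chloride hexahydrate: 0.611 g/L × 4.12 L = 2.517 g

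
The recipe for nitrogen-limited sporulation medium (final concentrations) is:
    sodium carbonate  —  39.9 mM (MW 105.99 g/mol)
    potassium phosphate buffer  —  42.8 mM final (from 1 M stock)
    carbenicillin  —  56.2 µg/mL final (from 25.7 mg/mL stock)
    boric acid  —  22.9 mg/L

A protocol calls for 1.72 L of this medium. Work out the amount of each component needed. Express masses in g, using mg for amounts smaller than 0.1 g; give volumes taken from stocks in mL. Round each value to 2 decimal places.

Scale factor relative to 1 L: 1.72.
sodium carbonate: 39.9 mmol/L × 105.99 g/mol × 1.72 L ÷ 1000 = 7.27 g
potassium phosphate buffer: V = C2·V2/C1 = 42.8 mM × 1720 mL ÷ 1000 mM = 73.62 mL
carbenicillin: C1V1 = C2V2 → 56.2 µg/mL × 1720 mL ÷ 25700 µg/mL = 3.76 mL
boric acid: 22.9 mg/L × 1.72 L = 39.39 mg

sodium carbonate 7.27 g; potassium phosphate buffer 73.62 mL; carbenicillin 3.76 mL; boric acid 39.39 mg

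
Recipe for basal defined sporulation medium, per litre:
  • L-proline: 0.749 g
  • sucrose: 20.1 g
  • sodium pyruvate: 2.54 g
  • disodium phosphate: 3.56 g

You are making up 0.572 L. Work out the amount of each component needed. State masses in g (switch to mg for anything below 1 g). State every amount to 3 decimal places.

L-proline 428.428 mg; sucrose 11.497 g; sodium pyruvate 1.453 g; disodium phosphate 2.036 g

Ratio of target to recipe volume: 572 / 1000 = 0.572.
L-proline: 0.749 g × (572 mL / 1000 mL) = 0.428428 g = 428.428 mg
sucrose: 20.1 g × (572 mL / 1000 mL) = 11.497 g
sodium pyruvate: 2.54 g × (572 mL / 1000 mL) = 1.453 g
disodium phosphate: 3.56 g × (572 mL / 1000 mL) = 2.036 g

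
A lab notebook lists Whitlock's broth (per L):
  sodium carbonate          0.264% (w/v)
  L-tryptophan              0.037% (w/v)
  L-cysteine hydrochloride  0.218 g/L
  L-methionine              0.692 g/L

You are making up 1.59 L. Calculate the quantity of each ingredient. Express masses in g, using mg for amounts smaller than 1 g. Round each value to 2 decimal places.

Working volume: 1.59 L.
sodium carbonate: 0.264% w/v = 2.64 g/L → 2.64 × 1.59 L = 4.20 g
L-tryptophan: 0.037 g per 100 mL × 1590 mL ÷ 100 = 0.5883 g = 588.30 mg
L-cysteine hydrochloride: 0.218 g/L × 1.59 L = 0.34662 g = 346.62 mg
L-methionine: 0.692 g/L × 1.59 L = 1.10 g

sodium carbonate 4.20 g; L-tryptophan 588.30 mg; L-cysteine hydrochloride 346.62 mg; L-methionine 1.10 g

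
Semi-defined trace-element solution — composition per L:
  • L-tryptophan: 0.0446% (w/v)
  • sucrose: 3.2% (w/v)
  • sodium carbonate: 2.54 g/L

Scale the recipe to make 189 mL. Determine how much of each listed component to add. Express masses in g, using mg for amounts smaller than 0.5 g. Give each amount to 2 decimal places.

L-tryptophan 84.29 mg; sucrose 6.05 g; sodium carbonate 480.06 mg

Scale factor relative to 1 L: 0.189.
L-tryptophan: 0.0446 g per 100 mL × 189 mL ÷ 100 = 0.084294 g = 84.29 mg
sucrose: 3.2 g per 100 mL × 189 mL ÷ 100 = 6.05 g
sodium carbonate: 2.54 g/L × 0.189 L = 0.48006 g = 480.06 mg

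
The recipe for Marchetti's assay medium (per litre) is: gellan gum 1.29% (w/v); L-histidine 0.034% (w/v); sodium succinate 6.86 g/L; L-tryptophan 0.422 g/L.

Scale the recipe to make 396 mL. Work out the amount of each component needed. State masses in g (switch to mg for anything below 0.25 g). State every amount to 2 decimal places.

Target volume = 396 mL = 0.396 L.
gellan gum: 1.29 g per 100 mL × 396 mL ÷ 100 = 5.11 g
L-histidine: 0.034 g per 100 mL × 396 mL ÷ 100 = 0.13464 g = 134.64 mg
sodium succinate: 6.86 g/L × 0.396 L = 2.72 g
L-tryptophan: 0.422 g/L × 0.396 L = 0.167112 g = 167.11 mg

gellan gum 5.11 g; L-histidine 134.64 mg; sodium succinate 2.72 g; L-tryptophan 167.11 mg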